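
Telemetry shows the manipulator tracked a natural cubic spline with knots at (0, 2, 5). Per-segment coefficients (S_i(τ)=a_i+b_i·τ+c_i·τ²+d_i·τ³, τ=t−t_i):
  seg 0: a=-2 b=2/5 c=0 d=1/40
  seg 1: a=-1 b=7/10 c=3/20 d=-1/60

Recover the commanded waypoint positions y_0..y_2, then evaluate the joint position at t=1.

y_0=-2 y_1=-1 y_2=2
S(1) = -63/40

y_0 = S_0(0) = a_0 = -2
y_1 = S_1(0) = a_1 = -1
y_2 = S_1(3) = 2
t_q=1 is in segment 0 (τ=1); S_0(τ)=-63/40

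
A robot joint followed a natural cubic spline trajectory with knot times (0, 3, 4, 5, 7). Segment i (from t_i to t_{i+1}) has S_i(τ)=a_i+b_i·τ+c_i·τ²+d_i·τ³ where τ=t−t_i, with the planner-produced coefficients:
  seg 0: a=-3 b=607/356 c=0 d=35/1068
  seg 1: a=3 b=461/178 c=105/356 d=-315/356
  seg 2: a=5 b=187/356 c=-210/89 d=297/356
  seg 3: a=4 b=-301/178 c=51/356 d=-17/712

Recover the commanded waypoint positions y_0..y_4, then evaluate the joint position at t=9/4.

y_0=-3 y_1=3 y_2=5 y_3=4 y_4=1
S(9/4) = 27561/22784

y_0 = S_0(0) = a_0 = -3
y_1 = S_1(0) = a_1 = 3
y_2 = S_2(0) = a_2 = 5
y_3 = S_3(0) = a_3 = 4
y_4 = S_3(2) = 1
t_q=9/4 is in segment 0 (τ=9/4); S_0(τ)=27561/22784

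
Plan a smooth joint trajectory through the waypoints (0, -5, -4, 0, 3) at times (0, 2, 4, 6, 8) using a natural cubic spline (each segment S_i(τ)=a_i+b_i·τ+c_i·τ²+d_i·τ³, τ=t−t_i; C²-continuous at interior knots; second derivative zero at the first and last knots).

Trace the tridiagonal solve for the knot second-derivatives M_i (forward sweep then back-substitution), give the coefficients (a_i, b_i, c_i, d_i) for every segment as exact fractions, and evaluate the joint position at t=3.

  seg 0: a=0 b=-51/16 c=0 d=11/64
  seg 1: a=-5 b=-9/8 c=33/32 d=-7/64
  seg 2: a=-4 b=27/16 c=3/8 d=-7/64
  seg 3: a=0 b=15/8 c=-9/32 d=3/64
S(3) = -333/64

Δ: Δ0=-5/2, Δ1=1/2, Δ2=2, Δ3=3/2
row 1: diag=8, rhs=18; c'=1/4, d'=9/4
row 2: denom=8−2·1/4=15/2; d'=(9−2·9/4)/(15/2)=3/5
row 3: denom=8−2·4/15=112/15; d'=(-3−2·3/5)/(112/15)=-9/16
back: M3=-9/16
back: M2=3/5−4/15·-9/16=3/4
back: M1=9/4−1/4·3/4=33/16
M: M0=0, M1=33/16, M2=3/4, M3=-9/16, M4=0
seg 0: a=0, c=M0/2=0, d=(M1−M0)/(6·2)=11/64, b=Δ0−h0·(2M0+M1)/6=-51/16
seg 1: a=-5, c=M1/2=33/32, d=(M2−M1)/(6·2)=-7/64, b=Δ1−h1·(2M1+M2)/6=-9/8
seg 2: a=-4, c=M2/2=3/8, d=(M3−M2)/(6·2)=-7/64, b=Δ2−h2·(2M2+M3)/6=27/16
seg 3: a=0, c=M3/2=-9/32, d=(M4−M3)/(6·2)=3/64, b=Δ3−h3·(2M3+M4)/6=15/8
t_q=3 → seg 1, τ=1; S=-5+-9/8·τ+33/32·τ²+-7/64·τ³=-333/64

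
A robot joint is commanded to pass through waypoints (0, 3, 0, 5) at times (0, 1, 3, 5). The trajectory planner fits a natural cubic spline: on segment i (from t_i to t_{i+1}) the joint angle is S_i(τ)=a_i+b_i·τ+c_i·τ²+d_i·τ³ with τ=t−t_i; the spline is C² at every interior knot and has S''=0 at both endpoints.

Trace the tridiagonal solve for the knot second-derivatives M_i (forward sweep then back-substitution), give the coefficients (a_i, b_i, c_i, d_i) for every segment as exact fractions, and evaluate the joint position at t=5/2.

Δ: Δ0=3, Δ1=-3/2, Δ2=5/2
row 1: diag=6, rhs=-27; c'=1/3, d'=-9/2
row 2: denom=8−2·1/3=22/3; d'=(24−2·-9/2)/(22/3)=9/2
back: M2=9/2
back: M1=-9/2−1/3·9/2=-6
M: M0=0, M1=-6, M2=9/2, M3=0
seg 0: a=0, c=M0/2=0, d=(M1−M0)/(6·1)=-1, b=Δ0−h0·(2M0+M1)/6=4
seg 1: a=3, c=M1/2=-3, d=(M2−M1)/(6·2)=7/8, b=Δ1−h1·(2M1+M2)/6=1
seg 2: a=0, c=M2/2=9/4, d=(M3−M2)/(6·2)=-3/8, b=Δ2−h2·(2M2+M3)/6=-1/2
t_q=5/2 → seg 1, τ=3/2; S=3+1·τ+-3·τ²+7/8·τ³=45/64

  seg 0: a=0 b=4 c=0 d=-1
  seg 1: a=3 b=1 c=-3 d=7/8
  seg 2: a=0 b=-1/2 c=9/4 d=-3/8
S(5/2) = 45/64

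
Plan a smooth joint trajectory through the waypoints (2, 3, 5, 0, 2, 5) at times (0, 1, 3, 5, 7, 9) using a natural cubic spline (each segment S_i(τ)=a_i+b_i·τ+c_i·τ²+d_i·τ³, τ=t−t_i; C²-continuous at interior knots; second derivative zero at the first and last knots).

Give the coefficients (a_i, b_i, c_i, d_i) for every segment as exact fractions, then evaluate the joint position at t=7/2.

  seg 0: a=2 b=40/51 c=0 d=11/51
  seg 1: a=3 b=73/51 c=11/17 d=-22/51
  seg 2: a=5 b=-59/51 c=-33/17 d=259/408
  seg 3: a=0 b=-133/102 c=127/68 d=-73/204
  seg 4: a=2 b=191/102 c=-19/68 d=19/408
S(7/2) = 257/64

Δ: Δ0=1, Δ1=1, Δ2=-5/2, Δ3=1, Δ4=3/2
row 1: diag=6, rhs=0; c'=1/3, d'=0
row 2: denom=8−2·1/3=22/3; d'=(-21−2·0)/(22/3)=-63/22
row 3: denom=8−2·3/11=82/11; d'=(21−2·-63/22)/(82/11)=147/41
row 4: denom=8−2·11/41=306/41; d'=(3−2·147/41)/(306/41)=-19/34
back: M4=-19/34
back: M3=147/41−11/41·-19/34=127/34
back: M2=-63/22−3/11·127/34=-66/17
back: M1=0−1/3·-66/17=22/17
M: M0=0, M1=22/17, M2=-66/17, M3=127/34, M4=-19/34, M5=0
seg 0: a=2, c=M0/2=0, d=(M1−M0)/(6·1)=11/51, b=Δ0−h0·(2M0+M1)/6=40/51
seg 1: a=3, c=M1/2=11/17, d=(M2−M1)/(6·2)=-22/51, b=Δ1−h1·(2M1+M2)/6=73/51
seg 2: a=5, c=M2/2=-33/17, d=(M3−M2)/(6·2)=259/408, b=Δ2−h2·(2M2+M3)/6=-59/51
seg 3: a=0, c=M3/2=127/68, d=(M4−M3)/(6·2)=-73/204, b=Δ3−h3·(2M3+M4)/6=-133/102
seg 4: a=2, c=M4/2=-19/68, d=(M5−M4)/(6·2)=19/408, b=Δ4−h4·(2M4+M5)/6=191/102
t_q=7/2 → seg 2, τ=1/2; S=5+-59/51·τ+-33/17·τ²+259/408·τ³=257/64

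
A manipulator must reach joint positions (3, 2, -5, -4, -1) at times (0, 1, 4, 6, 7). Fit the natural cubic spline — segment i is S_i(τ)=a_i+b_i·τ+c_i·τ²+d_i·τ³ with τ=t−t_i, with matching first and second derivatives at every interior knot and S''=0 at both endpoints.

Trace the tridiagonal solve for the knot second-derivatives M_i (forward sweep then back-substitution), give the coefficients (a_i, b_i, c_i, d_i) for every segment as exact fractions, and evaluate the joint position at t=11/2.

  seg 0: a=3 b=-425/591 c=0 d=-166/591
  seg 1: a=2 b=-923/591 c=-166/197 d=346/1773
  seg 2: a=-5 b=-797/591 c=180/197 d=25/4728
  seg 3: a=-4 b=2801/1182 c=745/788 d=-745/2364
S(11/2) = -62399/12608

Δ: Δ0=-1, Δ1=-7/3, Δ2=1/2, Δ3=3
row 1: diag=8, rhs=-8; c'=3/8, d'=-1
row 2: denom=10−3·3/8=71/8; d'=(17−3·-1)/(71/8)=160/71
row 3: denom=6−2·16/71=394/71; d'=(15−2·160/71)/(394/71)=745/394
back: M3=745/394
back: M2=160/71−16/71·745/394=360/197
back: M1=-1−3/8·360/197=-332/197
M: M0=0, M1=-332/197, M2=360/197, M3=745/394, M4=0
seg 0: a=3, c=M0/2=0, d=(M1−M0)/(6·1)=-166/591, b=Δ0−h0·(2M0+M1)/6=-425/591
seg 1: a=2, c=M1/2=-166/197, d=(M2−M1)/(6·3)=346/1773, b=Δ1−h1·(2M1+M2)/6=-923/591
seg 2: a=-5, c=M2/2=180/197, d=(M3−M2)/(6·2)=25/4728, b=Δ2−h2·(2M2+M3)/6=-797/591
seg 3: a=-4, c=M3/2=745/788, d=(M4−M3)/(6·1)=-745/2364, b=Δ3−h3·(2M3+M4)/6=2801/1182
t_q=11/2 → seg 2, τ=3/2; S=-5+-797/591·τ+180/197·τ²+25/4728·τ³=-62399/12608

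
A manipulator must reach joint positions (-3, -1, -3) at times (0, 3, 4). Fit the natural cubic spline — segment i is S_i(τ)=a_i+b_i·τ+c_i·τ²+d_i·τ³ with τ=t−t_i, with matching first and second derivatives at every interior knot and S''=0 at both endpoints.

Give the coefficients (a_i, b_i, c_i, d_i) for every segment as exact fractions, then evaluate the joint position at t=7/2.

  seg 0: a=-3 b=5/3 c=0 d=-1/9
  seg 1: a=-1 b=-4/3 c=-1 d=1/3
S(7/2) = -15/8

Δ: Δ0=2/3, Δ1=-2
row 1: diag=8, rhs=-16; c'=1/8, d'=-2
back: M1=-2
M: M0=0, M1=-2, M2=0
seg 0: a=-3, c=M0/2=0, d=(M1−M0)/(6·3)=-1/9, b=Δ0−h0·(2M0+M1)/6=5/3
seg 1: a=-1, c=M1/2=-1, d=(M2−M1)/(6·1)=1/3, b=Δ1−h1·(2M1+M2)/6=-4/3
t_q=7/2 → seg 1, τ=1/2; S=-1+-4/3·τ+-1·τ²+1/3·τ³=-15/8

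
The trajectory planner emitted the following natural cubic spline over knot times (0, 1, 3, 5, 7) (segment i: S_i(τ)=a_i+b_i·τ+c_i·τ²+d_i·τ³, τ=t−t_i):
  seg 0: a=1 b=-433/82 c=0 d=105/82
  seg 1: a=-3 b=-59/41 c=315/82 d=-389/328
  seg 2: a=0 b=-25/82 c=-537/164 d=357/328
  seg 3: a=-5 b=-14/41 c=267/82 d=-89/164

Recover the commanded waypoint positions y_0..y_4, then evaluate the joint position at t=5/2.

y_0 = S_0(0) = a_0 = 1
y_1 = S_1(0) = a_1 = -3
y_2 = S_2(0) = a_2 = 0
y_3 = S_3(0) = a_3 = -5
y_4 = S_3(2) = 3
t_q=5/2 is in segment 1 (τ=3/2); S_1(τ)=-1359/2624

y_0=1 y_1=-3 y_2=0 y_3=-5 y_4=3
S(5/2) = -1359/2624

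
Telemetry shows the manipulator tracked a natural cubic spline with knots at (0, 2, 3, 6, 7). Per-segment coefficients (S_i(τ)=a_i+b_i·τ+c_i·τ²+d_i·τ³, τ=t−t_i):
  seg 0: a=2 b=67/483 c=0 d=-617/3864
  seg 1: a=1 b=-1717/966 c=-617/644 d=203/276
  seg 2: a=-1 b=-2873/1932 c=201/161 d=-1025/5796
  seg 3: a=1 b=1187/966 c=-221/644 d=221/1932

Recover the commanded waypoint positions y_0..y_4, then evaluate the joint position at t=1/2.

y_0 = S_0(0) = a_0 = 2
y_1 = S_1(0) = a_1 = 1
y_2 = S_2(0) = a_2 = -1
y_3 = S_3(0) = a_3 = 1
y_4 = S_3(1) = 2
t_q=1/2 is in segment 0 (τ=1/2); S_0(τ)=21117/10304

y_0=2 y_1=1 y_2=-1 y_3=1 y_4=2
S(1/2) = 21117/10304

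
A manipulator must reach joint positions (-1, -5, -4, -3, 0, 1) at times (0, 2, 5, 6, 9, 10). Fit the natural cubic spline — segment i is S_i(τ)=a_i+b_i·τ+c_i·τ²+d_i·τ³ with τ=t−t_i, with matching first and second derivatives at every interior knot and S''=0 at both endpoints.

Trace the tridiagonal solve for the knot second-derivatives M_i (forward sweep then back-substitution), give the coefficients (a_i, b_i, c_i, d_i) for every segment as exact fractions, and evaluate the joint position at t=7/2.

Δ: Δ0=-2, Δ1=1/3, Δ2=1, Δ3=1, Δ4=1
row 1: diag=10, rhs=14; c'=3/10, d'=7/5
row 2: denom=8−3·3/10=71/10; d'=(4−3·7/5)/(71/10)=-2/71
row 3: denom=8−1·10/71=558/71; d'=(0−1·-2/71)/(558/71)=1/279
row 4: denom=8−3·71/186=425/62; d'=(0−3·1/279)/(425/62)=-2/1275
back: M4=-2/1275
back: M3=1/279−71/186·-2/1275=16/3825
back: M2=-2/71−10/71·16/3825=-22/765
back: M1=7/5−3/10·-22/765=1796/1275
M: M0=0, M1=1796/1275, M2=-22/765, M3=16/3825, M4=-2/1275, M5=0
seg 0: a=-1, c=M0/2=0, d=(M1−M0)/(6·2)=449/3825, b=Δ0−h0·(2M0+M1)/6=-9446/3825
seg 1: a=-5, c=M1/2=898/1275, d=(M2−M1)/(6·3)=-2749/34425, b=Δ1−h1·(2M1+M2)/6=-4058/3825
seg 2: a=-4, c=M2/2=-11/765, d=(M3−M2)/(6·1)=7/1275, b=Δ2−h2·(2M2+M3)/6=227/225
seg 3: a=-3, c=M3/2=8/3825, d=(M4−M3)/(6·3)=-11/34425, b=Δ3−h3·(2M3+M4)/6=3812/3825
seg 4: a=0, c=M4/2=-1/1275, d=(M5−M4)/(6·1)=1/3825, b=Δ4−h4·(2M4+M5)/6=3827/3825
t_q=7/2 → seg 1, τ=3/2; S=-5+-4058/3825·τ+898/1275·τ²+-2749/34425·τ³=-17939/3400

  seg 0: a=-1 b=-9446/3825 c=0 d=449/3825
  seg 1: a=-5 b=-4058/3825 c=898/1275 d=-2749/34425
  seg 2: a=-4 b=227/225 c=-11/765 d=7/1275
  seg 3: a=-3 b=3812/3825 c=8/3825 d=-11/34425
  seg 4: a=0 b=3827/3825 c=-1/1275 d=1/3825
S(7/2) = -17939/3400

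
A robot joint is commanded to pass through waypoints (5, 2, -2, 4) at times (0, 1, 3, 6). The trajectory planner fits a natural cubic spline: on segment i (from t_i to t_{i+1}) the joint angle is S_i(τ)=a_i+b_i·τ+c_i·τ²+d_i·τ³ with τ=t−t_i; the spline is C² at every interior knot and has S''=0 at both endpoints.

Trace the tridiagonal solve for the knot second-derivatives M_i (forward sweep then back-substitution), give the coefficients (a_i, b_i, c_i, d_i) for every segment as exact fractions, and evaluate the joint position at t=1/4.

Δ: Δ0=-3, Δ1=-2, Δ2=2
row 1: diag=6, rhs=6; c'=1/3, d'=1
row 2: denom=10−2·1/3=28/3; d'=(24−2·1)/(28/3)=33/14
back: M2=33/14
back: M1=1−1/3·33/14=3/14
M: M0=0, M1=3/14, M2=33/14, M3=0
seg 0: a=5, c=M0/2=0, d=(M1−M0)/(6·1)=1/28, b=Δ0−h0·(2M0+M1)/6=-85/28
seg 1: a=2, c=M1/2=3/28, d=(M2−M1)/(6·2)=5/28, b=Δ1−h1·(2M1+M2)/6=-41/14
seg 2: a=-2, c=M2/2=33/28, d=(M3−M2)/(6·3)=-11/84, b=Δ2−h2·(2M2+M3)/6=-5/14
t_q=1/4 → seg 0, τ=1/4; S=5+-85/28·τ+0·τ²+1/28·τ³=7601/1792

  seg 0: a=5 b=-85/28 c=0 d=1/28
  seg 1: a=2 b=-41/14 c=3/28 d=5/28
  seg 2: a=-2 b=-5/14 c=33/28 d=-11/84
S(1/4) = 7601/1792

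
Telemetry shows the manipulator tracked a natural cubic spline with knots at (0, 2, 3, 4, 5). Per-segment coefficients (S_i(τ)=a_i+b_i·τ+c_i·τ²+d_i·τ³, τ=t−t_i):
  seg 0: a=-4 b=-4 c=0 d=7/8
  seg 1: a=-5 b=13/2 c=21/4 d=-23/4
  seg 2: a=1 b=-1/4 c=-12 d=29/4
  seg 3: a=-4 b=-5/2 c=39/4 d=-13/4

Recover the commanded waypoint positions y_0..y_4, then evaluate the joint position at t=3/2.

y_0=-4 y_1=-5 y_2=1 y_3=-4 y_4=0
S(3/2) = -451/64

y_0 = S_0(0) = a_0 = -4
y_1 = S_1(0) = a_1 = -5
y_2 = S_2(0) = a_2 = 1
y_3 = S_3(0) = a_3 = -4
y_4 = S_3(1) = 0
t_q=3/2 is in segment 0 (τ=3/2); S_0(τ)=-451/64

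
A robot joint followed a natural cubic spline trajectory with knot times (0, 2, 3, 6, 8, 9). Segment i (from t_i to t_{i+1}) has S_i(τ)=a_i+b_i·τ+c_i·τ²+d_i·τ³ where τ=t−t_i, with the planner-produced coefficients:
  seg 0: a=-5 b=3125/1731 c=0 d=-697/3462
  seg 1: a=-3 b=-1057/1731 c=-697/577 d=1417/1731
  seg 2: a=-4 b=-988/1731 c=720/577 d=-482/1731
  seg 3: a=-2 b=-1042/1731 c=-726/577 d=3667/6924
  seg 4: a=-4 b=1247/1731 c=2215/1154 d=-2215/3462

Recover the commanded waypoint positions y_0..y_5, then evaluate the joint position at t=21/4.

y_0=-5 y_1=-3 y_2=-4 y_3=-2 y_4=-4 y_5=-2
S(21/4) = -39491/18464

y_0 = S_0(0) = a_0 = -5
y_1 = S_1(0) = a_1 = -3
y_2 = S_2(0) = a_2 = -4
y_3 = S_3(0) = a_3 = -2
y_4 = S_4(0) = a_4 = -4
y_5 = S_4(1) = -2
t_q=21/4 is in segment 2 (τ=9/4); S_2(τ)=-39491/18464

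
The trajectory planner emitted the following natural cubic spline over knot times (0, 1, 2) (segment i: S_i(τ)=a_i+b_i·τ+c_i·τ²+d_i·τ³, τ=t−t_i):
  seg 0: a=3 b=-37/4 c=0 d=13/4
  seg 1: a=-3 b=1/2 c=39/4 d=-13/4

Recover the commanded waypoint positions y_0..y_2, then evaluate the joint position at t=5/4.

y_0 = S_0(0) = a_0 = 3
y_1 = S_1(0) = a_1 = -3
y_2 = S_1(1) = 4
t_q=5/4 is in segment 1 (τ=1/4); S_1(τ)=-593/256

y_0=3 y_1=-3 y_2=4
S(5/4) = -593/256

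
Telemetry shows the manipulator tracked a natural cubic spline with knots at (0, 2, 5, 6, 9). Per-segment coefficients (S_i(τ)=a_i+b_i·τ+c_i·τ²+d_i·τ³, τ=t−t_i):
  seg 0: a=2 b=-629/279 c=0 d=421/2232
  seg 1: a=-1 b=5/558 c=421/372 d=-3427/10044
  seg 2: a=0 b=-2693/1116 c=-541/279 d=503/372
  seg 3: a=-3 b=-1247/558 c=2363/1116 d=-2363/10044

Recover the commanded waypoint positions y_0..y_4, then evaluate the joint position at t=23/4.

y_0=2 y_1=-1 y_2=0 y_3=-3 y_4=3
S(23/4) = -55475/23808

y_0 = S_0(0) = a_0 = 2
y_1 = S_1(0) = a_1 = -1
y_2 = S_2(0) = a_2 = 0
y_3 = S_3(0) = a_3 = -3
y_4 = S_3(3) = 3
t_q=23/4 is in segment 2 (τ=3/4); S_2(τ)=-55475/23808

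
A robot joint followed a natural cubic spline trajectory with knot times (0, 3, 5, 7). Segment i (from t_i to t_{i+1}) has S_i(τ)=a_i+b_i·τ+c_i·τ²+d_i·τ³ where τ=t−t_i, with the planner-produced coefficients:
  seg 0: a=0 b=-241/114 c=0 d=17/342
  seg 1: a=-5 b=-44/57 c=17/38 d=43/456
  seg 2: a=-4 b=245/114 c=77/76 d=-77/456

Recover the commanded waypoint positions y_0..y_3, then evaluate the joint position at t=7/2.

y_0=0 y_1=-5 y_2=-4 y_3=3
S(7/2) = -6399/1216

y_0 = S_0(0) = a_0 = 0
y_1 = S_1(0) = a_1 = -5
y_2 = S_2(0) = a_2 = -4
y_3 = S_2(2) = 3
t_q=7/2 is in segment 1 (τ=1/2); S_1(τ)=-6399/1216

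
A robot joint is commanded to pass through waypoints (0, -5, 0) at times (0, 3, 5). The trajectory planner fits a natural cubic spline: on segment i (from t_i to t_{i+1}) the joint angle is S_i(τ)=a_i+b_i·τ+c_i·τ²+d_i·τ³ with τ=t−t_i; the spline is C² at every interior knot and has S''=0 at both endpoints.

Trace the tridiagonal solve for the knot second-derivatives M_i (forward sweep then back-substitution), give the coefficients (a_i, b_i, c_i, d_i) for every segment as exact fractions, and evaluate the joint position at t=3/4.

Δ: Δ0=-5/3, Δ1=5/2
row 1: diag=10, rhs=25; c'=1/5, d'=5/2
back: M1=5/2
M: M0=0, M1=5/2, M2=0
seg 0: a=0, c=M0/2=0, d=(M1−M0)/(6·3)=5/36, b=Δ0−h0·(2M0+M1)/6=-35/12
seg 1: a=-5, c=M1/2=5/4, d=(M2−M1)/(6·2)=-5/24, b=Δ1−h1·(2M1+M2)/6=5/6
t_q=3/4 → seg 0, τ=3/4; S=0+-35/12·τ+0·τ²+5/36·τ³=-545/256

  seg 0: a=0 b=-35/12 c=0 d=5/36
  seg 1: a=-5 b=5/6 c=5/4 d=-5/24
S(3/4) = -545/256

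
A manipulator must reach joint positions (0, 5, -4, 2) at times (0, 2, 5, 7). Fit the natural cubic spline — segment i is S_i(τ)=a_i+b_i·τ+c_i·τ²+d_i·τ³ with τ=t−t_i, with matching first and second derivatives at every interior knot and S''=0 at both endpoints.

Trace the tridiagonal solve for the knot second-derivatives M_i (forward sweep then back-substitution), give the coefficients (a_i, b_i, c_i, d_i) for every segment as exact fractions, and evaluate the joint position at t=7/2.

  seg 0: a=0 b=747/182 c=0 d=-73/182
  seg 1: a=5 b=-129/182 c=-219/91 d=23/42
  seg 2: a=-4 b=-33/91 c=459/182 d=-153/364
S(7/2) = 77/208

Δ: Δ0=5/2, Δ1=-3, Δ2=3
row 1: diag=10, rhs=-33; c'=3/10, d'=-33/10
row 2: denom=10−3·3/10=91/10; d'=(36−3·-33/10)/(91/10)=459/91
back: M2=459/91
back: M1=-33/10−3/10·459/91=-438/91
M: M0=0, M1=-438/91, M2=459/91, M3=0
seg 0: a=0, c=M0/2=0, d=(M1−M0)/(6·2)=-73/182, b=Δ0−h0·(2M0+M1)/6=747/182
seg 1: a=5, c=M1/2=-219/91, d=(M2−M1)/(6·3)=23/42, b=Δ1−h1·(2M1+M2)/6=-129/182
seg 2: a=-4, c=M2/2=459/182, d=(M3−M2)/(6·2)=-153/364, b=Δ2−h2·(2M2+M3)/6=-33/91
t_q=7/2 → seg 1, τ=3/2; S=5+-129/182·τ+-219/91·τ²+23/42·τ³=77/208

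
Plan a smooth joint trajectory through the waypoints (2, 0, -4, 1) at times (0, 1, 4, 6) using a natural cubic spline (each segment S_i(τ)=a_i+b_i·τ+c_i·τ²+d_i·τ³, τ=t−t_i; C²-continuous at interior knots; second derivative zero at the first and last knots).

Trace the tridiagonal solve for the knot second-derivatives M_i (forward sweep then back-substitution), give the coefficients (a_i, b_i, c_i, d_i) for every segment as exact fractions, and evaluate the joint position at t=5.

Δ: Δ0=-2, Δ1=-4/3, Δ2=5/2
row 1: diag=8, rhs=4; c'=3/8, d'=1/2
row 2: denom=10−3·3/8=71/8; d'=(23−3·1/2)/(71/8)=172/71
back: M2=172/71
back: M1=1/2−3/8·172/71=-29/71
M: M0=0, M1=-29/71, M2=172/71, M3=0
seg 0: a=2, c=M0/2=0, d=(M1−M0)/(6·1)=-29/426, b=Δ0−h0·(2M0+M1)/6=-823/426
seg 1: a=0, c=M1/2=-29/142, d=(M2−M1)/(6·3)=67/426, b=Δ1−h1·(2M1+M2)/6=-455/213
seg 2: a=-4, c=M2/2=86/71, d=(M3−M2)/(6·2)=-43/213, b=Δ2−h2·(2M2+M3)/6=377/426
t_q=5 → seg 2, τ=1; S=-4+377/426·τ+86/71·τ²+-43/213·τ³=-299/142

  seg 0: a=2 b=-823/426 c=0 d=-29/426
  seg 1: a=0 b=-455/213 c=-29/142 d=67/426
  seg 2: a=-4 b=377/426 c=86/71 d=-43/213
S(5) = -299/142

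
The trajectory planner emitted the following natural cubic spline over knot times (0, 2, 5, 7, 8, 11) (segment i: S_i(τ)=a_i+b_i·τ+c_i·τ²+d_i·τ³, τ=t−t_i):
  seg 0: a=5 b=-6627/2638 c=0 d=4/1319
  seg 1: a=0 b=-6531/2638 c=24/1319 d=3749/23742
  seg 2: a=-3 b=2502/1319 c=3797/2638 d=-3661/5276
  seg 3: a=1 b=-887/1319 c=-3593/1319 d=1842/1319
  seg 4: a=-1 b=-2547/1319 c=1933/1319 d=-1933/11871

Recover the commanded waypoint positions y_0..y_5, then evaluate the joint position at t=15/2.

y_0=5 y_1=0 y_2=-3 y_3=1 y_4=-1 y_5=2
S(15/2) = 415/2638

y_0 = S_0(0) = a_0 = 5
y_1 = S_1(0) = a_1 = 0
y_2 = S_2(0) = a_2 = -3
y_3 = S_3(0) = a_3 = 1
y_4 = S_4(0) = a_4 = -1
y_5 = S_4(3) = 2
t_q=15/2 is in segment 3 (τ=1/2); S_3(τ)=415/2638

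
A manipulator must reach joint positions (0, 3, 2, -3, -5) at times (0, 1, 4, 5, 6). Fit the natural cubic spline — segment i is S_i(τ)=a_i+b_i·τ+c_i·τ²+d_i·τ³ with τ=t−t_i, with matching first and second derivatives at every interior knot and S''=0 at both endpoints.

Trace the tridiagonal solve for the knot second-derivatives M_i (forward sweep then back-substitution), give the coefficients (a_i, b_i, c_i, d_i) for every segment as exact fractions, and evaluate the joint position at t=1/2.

Δ: Δ0=3, Δ1=-1/3, Δ2=-5, Δ3=-2
row 1: diag=8, rhs=-20; c'=3/8, d'=-5/2
row 2: denom=8−3·3/8=55/8; d'=(-28−3·-5/2)/(55/8)=-164/55
row 3: denom=4−1·8/55=212/55; d'=(18−1·-164/55)/(212/55)=577/106
back: M3=577/106
back: M2=-164/55−8/55·577/106=-200/53
back: M1=-5/2−3/8·-200/53=-115/106
M: M0=0, M1=-115/106, M2=-200/53, M3=577/106, M4=0
seg 0: a=0, c=M0/2=0, d=(M1−M0)/(6·1)=-115/636, b=Δ0−h0·(2M0+M1)/6=2023/636
seg 1: a=3, c=M1/2=-115/212, d=(M2−M1)/(6·3)=-95/636, b=Δ1−h1·(2M1+M2)/6=839/318
seg 2: a=2, c=M2/2=-100/53, d=(M3−M2)/(6·1)=977/636, b=Δ2−h2·(2M2+M3)/6=-2957/636
seg 3: a=-3, c=M3/2=577/212, d=(M4−M3)/(6·1)=-577/636, b=Δ3−h3·(2M3+M4)/6=-1213/318
t_q=1/2 → seg 0, τ=1/2; S=0+2023/636·τ+0·τ²+-115/636·τ³=2659/1696

  seg 0: a=0 b=2023/636 c=0 d=-115/636
  seg 1: a=3 b=839/318 c=-115/212 d=-95/636
  seg 2: a=2 b=-2957/636 c=-100/53 d=977/636
  seg 3: a=-3 b=-1213/318 c=577/212 d=-577/636
S(1/2) = 2659/1696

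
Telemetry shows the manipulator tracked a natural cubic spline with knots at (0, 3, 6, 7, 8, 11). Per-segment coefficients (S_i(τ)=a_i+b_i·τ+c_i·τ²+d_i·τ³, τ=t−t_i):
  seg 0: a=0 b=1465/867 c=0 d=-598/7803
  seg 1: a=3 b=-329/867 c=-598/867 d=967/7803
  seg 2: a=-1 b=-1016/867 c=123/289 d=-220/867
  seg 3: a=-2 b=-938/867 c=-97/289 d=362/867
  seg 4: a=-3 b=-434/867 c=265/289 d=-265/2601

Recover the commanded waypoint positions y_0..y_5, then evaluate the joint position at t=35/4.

y_0=0 y_1=3 y_2=-1 y_3=-2 y_4=-3 y_5=1
S(35/4) = -53687/18496

y_0 = S_0(0) = a_0 = 0
y_1 = S_1(0) = a_1 = 3
y_2 = S_2(0) = a_2 = -1
y_3 = S_3(0) = a_3 = -2
y_4 = S_4(0) = a_4 = -3
y_5 = S_4(3) = 1
t_q=35/4 is in segment 4 (τ=3/4); S_4(τ)=-53687/18496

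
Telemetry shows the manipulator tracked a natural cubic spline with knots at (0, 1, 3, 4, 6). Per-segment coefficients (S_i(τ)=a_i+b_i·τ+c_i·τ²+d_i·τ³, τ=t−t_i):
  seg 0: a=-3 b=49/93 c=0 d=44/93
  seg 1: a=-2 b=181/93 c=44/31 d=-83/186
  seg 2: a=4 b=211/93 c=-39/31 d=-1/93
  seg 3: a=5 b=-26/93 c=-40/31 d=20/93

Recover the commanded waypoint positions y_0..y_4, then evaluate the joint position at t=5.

y_0 = S_0(0) = a_0 = -3
y_1 = S_1(0) = a_1 = -2
y_2 = S_2(0) = a_2 = 4
y_3 = S_3(0) = a_3 = 5
y_4 = S_3(2) = 1
t_q=5 is in segment 3 (τ=1); S_3(τ)=113/31

y_0=-3 y_1=-2 y_2=4 y_3=5 y_4=1
S(5) = 113/31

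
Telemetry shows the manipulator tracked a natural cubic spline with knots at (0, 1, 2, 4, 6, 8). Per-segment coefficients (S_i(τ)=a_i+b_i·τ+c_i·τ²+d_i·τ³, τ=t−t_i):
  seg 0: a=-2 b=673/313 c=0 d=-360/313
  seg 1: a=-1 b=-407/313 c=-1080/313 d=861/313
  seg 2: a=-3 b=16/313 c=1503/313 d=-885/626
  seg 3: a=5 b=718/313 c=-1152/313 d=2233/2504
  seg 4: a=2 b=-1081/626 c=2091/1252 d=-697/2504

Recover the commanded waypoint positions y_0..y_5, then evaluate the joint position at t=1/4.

y_0=-2 y_1=-1 y_2=-3 y_3=5 y_4=2 y_5=3
S(1/4) = -3707/2504

y_0 = S_0(0) = a_0 = -2
y_1 = S_1(0) = a_1 = -1
y_2 = S_2(0) = a_2 = -3
y_3 = S_3(0) = a_3 = 5
y_4 = S_4(0) = a_4 = 2
y_5 = S_4(2) = 3
t_q=1/4 is in segment 0 (τ=1/4); S_0(τ)=-3707/2504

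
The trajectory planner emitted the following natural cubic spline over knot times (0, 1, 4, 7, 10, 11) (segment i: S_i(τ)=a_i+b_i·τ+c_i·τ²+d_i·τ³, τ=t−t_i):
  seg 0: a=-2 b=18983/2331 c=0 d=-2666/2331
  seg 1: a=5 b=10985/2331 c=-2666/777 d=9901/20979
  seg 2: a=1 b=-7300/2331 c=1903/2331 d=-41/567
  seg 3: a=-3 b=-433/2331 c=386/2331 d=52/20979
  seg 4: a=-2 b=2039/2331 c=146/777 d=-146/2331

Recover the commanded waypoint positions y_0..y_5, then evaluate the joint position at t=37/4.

y_0 = S_0(0) = a_0 = -2
y_1 = S_1(0) = a_1 = 5
y_2 = S_2(0) = a_2 = 1
y_3 = S_3(0) = a_3 = -3
y_4 = S_4(0) = a_4 = -2
y_5 = S_4(1) = -1
t_q=37/4 is in segment 3 (τ=9/4); S_3(τ)=-10573/4144

y_0=-2 y_1=5 y_2=1 y_3=-3 y_4=-2 y_5=-1
S(37/4) = -10573/4144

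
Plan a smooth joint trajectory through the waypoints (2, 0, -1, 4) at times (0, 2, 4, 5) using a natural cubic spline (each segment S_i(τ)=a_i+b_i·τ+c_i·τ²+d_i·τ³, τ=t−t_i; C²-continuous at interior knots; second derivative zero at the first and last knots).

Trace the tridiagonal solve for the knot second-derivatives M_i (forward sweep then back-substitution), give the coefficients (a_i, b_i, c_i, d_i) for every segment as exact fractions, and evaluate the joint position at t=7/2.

  seg 0: a=2 b=-7/11 c=0 d=-1/11
  seg 1: a=0 b=-19/11 c=-6/11 d=51/88
  seg 2: a=-1 b=67/22 c=129/44 d=-43/44
S(7/2) = -1311/704

Δ: Δ0=-1, Δ1=-1/2, Δ2=5
row 1: diag=8, rhs=3; c'=1/4, d'=3/8
row 2: denom=6−2·1/4=11/2; d'=(33−2·3/8)/(11/2)=129/22
back: M2=129/22
back: M1=3/8−1/4·129/22=-12/11
M: M0=0, M1=-12/11, M2=129/22, M3=0
seg 0: a=2, c=M0/2=0, d=(M1−M0)/(6·2)=-1/11, b=Δ0−h0·(2M0+M1)/6=-7/11
seg 1: a=0, c=M1/2=-6/11, d=(M2−M1)/(6·2)=51/88, b=Δ1−h1·(2M1+M2)/6=-19/11
seg 2: a=-1, c=M2/2=129/44, d=(M3−M2)/(6·1)=-43/44, b=Δ2−h2·(2M2+M3)/6=67/22
t_q=7/2 → seg 1, τ=3/2; S=0+-19/11·τ+-6/11·τ²+51/88·τ³=-1311/704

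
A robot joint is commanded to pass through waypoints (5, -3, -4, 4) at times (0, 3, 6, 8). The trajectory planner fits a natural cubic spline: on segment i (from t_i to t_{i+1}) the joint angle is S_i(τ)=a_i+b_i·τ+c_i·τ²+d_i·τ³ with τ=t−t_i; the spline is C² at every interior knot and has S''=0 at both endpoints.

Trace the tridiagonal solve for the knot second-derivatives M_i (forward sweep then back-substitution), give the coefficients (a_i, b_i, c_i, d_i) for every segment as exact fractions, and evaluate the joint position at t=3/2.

  seg 0: a=5 b=-109/37 c=0 d=31/999
  seg 1: a=-3 b=-78/37 c=31/111 d=104/999
  seg 2: a=-4 b=88/37 c=45/37 d=-15/74
S(3/2) = 203/296

Δ: Δ0=-8/3, Δ1=-1/3, Δ2=4
row 1: diag=12, rhs=14; c'=1/4, d'=7/6
row 2: denom=10−3·1/4=37/4; d'=(26−3·7/6)/(37/4)=90/37
back: M2=90/37
back: M1=7/6−1/4·90/37=62/111
M: M0=0, M1=62/111, M2=90/37, M3=0
seg 0: a=5, c=M0/2=0, d=(M1−M0)/(6·3)=31/999, b=Δ0−h0·(2M0+M1)/6=-109/37
seg 1: a=-3, c=M1/2=31/111, d=(M2−M1)/(6·3)=104/999, b=Δ1−h1·(2M1+M2)/6=-78/37
seg 2: a=-4, c=M2/2=45/37, d=(M3−M2)/(6·2)=-15/74, b=Δ2−h2·(2M2+M3)/6=88/37
t_q=3/2 → seg 0, τ=3/2; S=5+-109/37·τ+0·τ²+31/999·τ³=203/296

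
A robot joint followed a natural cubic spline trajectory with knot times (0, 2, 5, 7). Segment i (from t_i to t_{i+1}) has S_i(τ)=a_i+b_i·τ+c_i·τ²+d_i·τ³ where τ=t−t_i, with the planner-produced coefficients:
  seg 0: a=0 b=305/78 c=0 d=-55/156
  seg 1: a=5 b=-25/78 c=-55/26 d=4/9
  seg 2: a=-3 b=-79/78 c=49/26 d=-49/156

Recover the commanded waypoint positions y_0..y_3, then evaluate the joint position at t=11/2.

y_0=0 y_1=5 y_2=-3 y_3=0
S(11/2) = -1279/416

y_0 = S_0(0) = a_0 = 0
y_1 = S_1(0) = a_1 = 5
y_2 = S_2(0) = a_2 = -3
y_3 = S_2(2) = 0
t_q=11/2 is in segment 2 (τ=1/2); S_2(τ)=-1279/416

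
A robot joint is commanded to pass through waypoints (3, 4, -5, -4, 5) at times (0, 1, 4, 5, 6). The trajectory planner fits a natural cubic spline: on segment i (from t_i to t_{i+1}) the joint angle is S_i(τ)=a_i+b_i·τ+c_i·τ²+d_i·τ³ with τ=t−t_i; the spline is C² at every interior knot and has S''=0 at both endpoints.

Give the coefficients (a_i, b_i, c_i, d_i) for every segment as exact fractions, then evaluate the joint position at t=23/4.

Δ: Δ0=1, Δ1=-3, Δ2=1, Δ3=9
row 1: diag=8, rhs=-24; c'=3/8, d'=-3
row 2: denom=8−3·3/8=55/8; d'=(24−3·-3)/(55/8)=24/5
row 3: denom=4−1·8/55=212/55; d'=(48−1·24/5)/(212/55)=594/53
back: M3=594/53
back: M2=24/5−8/55·594/53=168/53
back: M1=-3−3/8·168/53=-222/53
M: M0=0, M1=-222/53, M2=168/53, M3=594/53, M4=0
seg 0: a=3, c=M0/2=0, d=(M1−M0)/(6·1)=-37/53, b=Δ0−h0·(2M0+M1)/6=90/53
seg 1: a=4, c=M1/2=-111/53, d=(M2−M1)/(6·3)=65/159, b=Δ1−h1·(2M1+M2)/6=-21/53
seg 2: a=-5, c=M2/2=84/53, d=(M3−M2)/(6·1)=71/53, b=Δ2−h2·(2M2+M3)/6=-102/53
seg 3: a=-4, c=M3/2=297/53, d=(M4−M3)/(6·1)=-99/53, b=Δ3−h3·(2M3+M4)/6=279/53
t_q=23/4 → seg 3, τ=3/4; S=-4+279/53·τ+297/53·τ²+-99/53·τ³=7843/3392

  seg 0: a=3 b=90/53 c=0 d=-37/53
  seg 1: a=4 b=-21/53 c=-111/53 d=65/159
  seg 2: a=-5 b=-102/53 c=84/53 d=71/53
  seg 3: a=-4 b=279/53 c=297/53 d=-99/53
S(23/4) = 7843/3392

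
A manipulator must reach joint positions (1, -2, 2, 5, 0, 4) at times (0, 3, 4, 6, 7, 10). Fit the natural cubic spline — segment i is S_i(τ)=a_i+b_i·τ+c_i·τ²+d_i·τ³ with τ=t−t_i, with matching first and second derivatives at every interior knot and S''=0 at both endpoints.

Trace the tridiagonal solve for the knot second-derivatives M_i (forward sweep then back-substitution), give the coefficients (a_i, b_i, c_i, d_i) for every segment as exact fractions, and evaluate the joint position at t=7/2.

  seg 0: a=1 b=-11411/3906 c=0 d=7505/35154
  seg 1: a=-2 b=5552/1953 c=7505/3906 d=-995/1302
  seg 2: a=2 b=17159/3906 c=-725/1953 d=-50/93
  seg 3: a=5 b=-13841/3906 c=-7025/1953 d=929/434
  seg 4: a=0 b=-8429/1953 c=11033/3906 d=-11033/35154
S(7/2) = -865/4464

Δ: Δ0=-1, Δ1=4, Δ2=3/2, Δ3=-5, Δ4=4/3
row 1: diag=8, rhs=30; c'=1/8, d'=15/4
row 2: denom=6−1·1/8=47/8; d'=(-15−1·15/4)/(47/8)=-150/47
row 3: denom=6−2·16/47=250/47; d'=(-39−2·-150/47)/(250/47)=-1533/250
row 4: denom=8−1·47/250=1953/250; d'=(38−1·-1533/250)/(1953/250)=11033/1953
back: M4=11033/1953
back: M3=-1533/250−47/250·11033/1953=-14050/1953
back: M2=-150/47−16/47·-14050/1953=-1450/1953
back: M1=15/4−1/8·-1450/1953=7505/1953
M: M0=0, M1=7505/1953, M2=-1450/1953, M3=-14050/1953, M4=11033/1953, M5=0
seg 0: a=1, c=M0/2=0, d=(M1−M0)/(6·3)=7505/35154, b=Δ0−h0·(2M0+M1)/6=-11411/3906
seg 1: a=-2, c=M1/2=7505/3906, d=(M2−M1)/(6·1)=-995/1302, b=Δ1−h1·(2M1+M2)/6=5552/1953
seg 2: a=2, c=M2/2=-725/1953, d=(M3−M2)/(6·2)=-50/93, b=Δ2−h2·(2M2+M3)/6=17159/3906
seg 3: a=5, c=M3/2=-7025/1953, d=(M4−M3)/(6·1)=929/434, b=Δ3−h3·(2M3+M4)/6=-13841/3906
seg 4: a=0, c=M4/2=11033/3906, d=(M5−M4)/(6·3)=-11033/35154, b=Δ4−h4·(2M4+M5)/6=-8429/1953
t_q=7/2 → seg 1, τ=1/2; S=-2+5552/1953·τ+7505/3906·τ²+-995/1302·τ³=-865/4464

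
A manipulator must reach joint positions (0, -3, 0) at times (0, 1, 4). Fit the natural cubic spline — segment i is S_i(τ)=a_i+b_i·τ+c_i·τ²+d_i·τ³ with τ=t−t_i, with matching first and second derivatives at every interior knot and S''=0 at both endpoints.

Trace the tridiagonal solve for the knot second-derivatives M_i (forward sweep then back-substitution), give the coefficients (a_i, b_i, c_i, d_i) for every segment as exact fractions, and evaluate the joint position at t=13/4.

Δ: Δ0=-3, Δ1=1
row 1: diag=8, rhs=24; c'=3/8, d'=3
back: M1=3
M: M0=0, M1=3, M2=0
seg 0: a=0, c=M0/2=0, d=(M1−M0)/(6·1)=1/2, b=Δ0−h0·(2M0+M1)/6=-7/2
seg 1: a=-3, c=M1/2=3/2, d=(M2−M1)/(6·3)=-1/6, b=Δ1−h1·(2M1+M2)/6=-2
t_q=13/4 → seg 1, τ=9/4; S=-3+-2·τ+3/2·τ²+-1/6·τ³=-231/128

  seg 0: a=0 b=-7/2 c=0 d=1/2
  seg 1: a=-3 b=-2 c=3/2 d=-1/6
S(13/4) = -231/128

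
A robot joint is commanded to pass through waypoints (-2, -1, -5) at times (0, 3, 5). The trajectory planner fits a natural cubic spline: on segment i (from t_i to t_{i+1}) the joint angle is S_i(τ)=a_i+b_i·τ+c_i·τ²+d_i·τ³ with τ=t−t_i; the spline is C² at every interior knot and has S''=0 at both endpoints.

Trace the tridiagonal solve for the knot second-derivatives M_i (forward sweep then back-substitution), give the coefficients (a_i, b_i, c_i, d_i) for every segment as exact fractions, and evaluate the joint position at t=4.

  seg 0: a=-2 b=31/30 c=0 d=-7/90
  seg 1: a=-1 b=-16/15 c=-7/10 d=7/60
S(4) = -53/20

Δ: Δ0=1/3, Δ1=-2
row 1: diag=10, rhs=-14; c'=1/5, d'=-7/5
back: M1=-7/5
M: M0=0, M1=-7/5, M2=0
seg 0: a=-2, c=M0/2=0, d=(M1−M0)/(6·3)=-7/90, b=Δ0−h0·(2M0+M1)/6=31/30
seg 1: a=-1, c=M1/2=-7/10, d=(M2−M1)/(6·2)=7/60, b=Δ1−h1·(2M1+M2)/6=-16/15
t_q=4 → seg 1, τ=1; S=-1+-16/15·τ+-7/10·τ²+7/60·τ³=-53/20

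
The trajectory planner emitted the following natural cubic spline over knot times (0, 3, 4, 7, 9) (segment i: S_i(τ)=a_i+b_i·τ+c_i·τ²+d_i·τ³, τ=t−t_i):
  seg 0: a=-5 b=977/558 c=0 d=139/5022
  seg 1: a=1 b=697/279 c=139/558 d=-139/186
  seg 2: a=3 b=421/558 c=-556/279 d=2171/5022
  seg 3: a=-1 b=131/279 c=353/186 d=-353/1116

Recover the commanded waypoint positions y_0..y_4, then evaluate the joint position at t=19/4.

y_0 = S_0(0) = a_0 = -5
y_1 = S_1(0) = a_1 = 1
y_2 = S_2(0) = a_2 = 3
y_3 = S_3(0) = a_3 = -1
y_4 = S_3(2) = 5
t_q=19/4 is in segment 2 (τ=3/4); S_2(τ)=10425/3968

y_0=-5 y_1=1 y_2=3 y_3=-1 y_4=5
S(19/4) = 10425/3968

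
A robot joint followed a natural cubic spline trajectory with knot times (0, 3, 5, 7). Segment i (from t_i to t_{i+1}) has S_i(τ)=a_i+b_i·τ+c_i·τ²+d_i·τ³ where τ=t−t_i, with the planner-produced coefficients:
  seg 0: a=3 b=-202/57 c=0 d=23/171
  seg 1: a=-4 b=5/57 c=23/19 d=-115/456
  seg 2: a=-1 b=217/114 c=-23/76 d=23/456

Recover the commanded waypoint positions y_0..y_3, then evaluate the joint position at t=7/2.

y_0 = S_0(0) = a_0 = 3
y_1 = S_1(0) = a_1 = -4
y_2 = S_2(0) = a_2 = -1
y_3 = S_2(2) = 2
t_q=7/2 is in segment 1 (τ=1/2); S_1(τ)=-4481/1216

y_0=3 y_1=-4 y_2=-1 y_3=2
S(7/2) = -4481/1216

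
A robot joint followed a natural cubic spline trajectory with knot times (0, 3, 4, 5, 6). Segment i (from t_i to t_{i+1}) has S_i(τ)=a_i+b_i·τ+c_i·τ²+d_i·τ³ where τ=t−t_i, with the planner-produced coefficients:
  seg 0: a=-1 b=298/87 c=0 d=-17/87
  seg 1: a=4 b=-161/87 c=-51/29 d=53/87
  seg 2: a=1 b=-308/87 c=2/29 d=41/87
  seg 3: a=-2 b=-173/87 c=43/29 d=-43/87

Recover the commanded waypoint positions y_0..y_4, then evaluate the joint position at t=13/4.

y_0 = S_0(0) = a_0 = -1
y_1 = S_1(0) = a_1 = 4
y_2 = S_2(0) = a_2 = 1
y_3 = S_3(0) = a_3 = -2
y_4 = S_3(1) = -3
t_q=13/4 is in segment 1 (τ=1/4); S_1(τ)=6379/1856

y_0=-1 y_1=4 y_2=1 y_3=-2 y_4=-3
S(13/4) = 6379/1856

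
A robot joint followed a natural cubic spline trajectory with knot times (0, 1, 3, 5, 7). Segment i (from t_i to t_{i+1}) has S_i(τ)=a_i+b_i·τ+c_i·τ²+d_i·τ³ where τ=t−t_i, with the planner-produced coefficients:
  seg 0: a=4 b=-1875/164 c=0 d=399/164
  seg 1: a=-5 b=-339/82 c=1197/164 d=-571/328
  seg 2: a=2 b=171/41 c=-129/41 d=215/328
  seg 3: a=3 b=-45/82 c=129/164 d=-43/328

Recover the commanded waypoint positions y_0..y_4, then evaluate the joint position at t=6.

y_0=4 y_1=-5 y_2=2 y_3=3 y_4=4
S(6) = 1019/328

y_0 = S_0(0) = a_0 = 4
y_1 = S_1(0) = a_1 = -5
y_2 = S_2(0) = a_2 = 2
y_3 = S_3(0) = a_3 = 3
y_4 = S_3(2) = 4
t_q=6 is in segment 3 (τ=1); S_3(τ)=1019/328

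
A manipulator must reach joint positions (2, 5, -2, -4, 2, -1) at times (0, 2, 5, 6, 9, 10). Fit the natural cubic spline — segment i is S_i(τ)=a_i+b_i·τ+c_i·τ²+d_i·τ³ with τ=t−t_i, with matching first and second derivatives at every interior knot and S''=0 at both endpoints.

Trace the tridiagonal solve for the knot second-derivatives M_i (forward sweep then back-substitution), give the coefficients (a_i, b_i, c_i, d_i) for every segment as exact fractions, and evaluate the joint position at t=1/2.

Δ: Δ0=3/2, Δ1=-7/3, Δ2=-2, Δ3=2, Δ4=-3
row 1: diag=10, rhs=-23; c'=3/10, d'=-23/10
row 2: denom=8−3·3/10=71/10; d'=(2−3·-23/10)/(71/10)=89/71
row 3: denom=8−1·10/71=558/71; d'=(24−1·89/71)/(558/71)=1615/558
row 4: denom=8−3·71/186=425/62; d'=(-30−3·1615/558)/(425/62)=-1439/255
back: M4=-1439/255
back: M3=1615/558−71/186·-1439/255=3862/765
back: M2=89/71−10/71·3862/765=83/153
back: M1=-23/10−3/10·83/153=-628/255
M: M0=0, M1=-628/255, M2=83/153, M3=3862/765, M4=-1439/255, M5=0
seg 0: a=2, c=M0/2=0, d=(M1−M0)/(6·2)=-157/765, b=Δ0−h0·(2M0+M1)/6=3551/1530
seg 1: a=5, c=M1/2=-314/255, d=(M2−M1)/(6·3)=2299/13770, b=Δ1−h1·(2M1+M2)/6=-217/1530
seg 2: a=-2, c=M2/2=83/306, d=(M3−M2)/(6·1)=383/510, b=Δ2−h2·(2M2+M3)/6=-136/45
seg 3: a=-4, c=M3/2=1931/765, d=(M4−M3)/(6·3)=-8179/13770, b=Δ3−h3·(2M3+M4)/6=-347/1530
seg 4: a=2, c=M4/2=-1439/510, d=(M5−M4)/(6·1)=1439/1530, b=Δ4−h4·(2M4+M5)/6=-856/765
t_q=1/2 → seg 0, τ=1/2; S=2+3551/1530·τ+0·τ²+-157/765·τ³=1279/408

  seg 0: a=2 b=3551/1530 c=0 d=-157/765
  seg 1: a=5 b=-217/1530 c=-314/255 d=2299/13770
  seg 2: a=-2 b=-136/45 c=83/306 d=383/510
  seg 3: a=-4 b=-347/1530 c=1931/765 d=-8179/13770
  seg 4: a=2 b=-856/765 c=-1439/510 d=1439/1530
S(1/2) = 1279/408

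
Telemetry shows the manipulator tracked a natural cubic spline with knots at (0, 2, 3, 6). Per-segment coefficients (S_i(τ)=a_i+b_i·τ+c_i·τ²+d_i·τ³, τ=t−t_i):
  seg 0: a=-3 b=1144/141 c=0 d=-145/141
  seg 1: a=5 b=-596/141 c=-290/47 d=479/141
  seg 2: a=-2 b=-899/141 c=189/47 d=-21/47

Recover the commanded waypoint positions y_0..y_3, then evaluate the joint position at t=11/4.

y_0 = S_0(0) = a_0 = -3
y_1 = S_1(0) = a_1 = 5
y_2 = S_2(0) = a_2 = -2
y_3 = S_2(3) = 3
t_q=11/4 is in segment 1 (τ=3/4); S_1(τ)=-625/3008

y_0=-3 y_1=5 y_2=-2 y_3=3
S(11/4) = -625/3008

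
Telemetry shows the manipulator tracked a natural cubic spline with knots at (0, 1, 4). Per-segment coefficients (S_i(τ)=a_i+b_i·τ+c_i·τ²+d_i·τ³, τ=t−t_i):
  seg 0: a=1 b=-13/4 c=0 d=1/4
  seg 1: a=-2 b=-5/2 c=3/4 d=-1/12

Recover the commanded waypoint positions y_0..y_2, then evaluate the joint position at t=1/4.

y_0 = S_0(0) = a_0 = 1
y_1 = S_1(0) = a_1 = -2
y_2 = S_1(3) = -5
t_q=1/4 is in segment 0 (τ=1/4); S_0(τ)=49/256

y_0=1 y_1=-2 y_2=-5
S(1/4) = 49/256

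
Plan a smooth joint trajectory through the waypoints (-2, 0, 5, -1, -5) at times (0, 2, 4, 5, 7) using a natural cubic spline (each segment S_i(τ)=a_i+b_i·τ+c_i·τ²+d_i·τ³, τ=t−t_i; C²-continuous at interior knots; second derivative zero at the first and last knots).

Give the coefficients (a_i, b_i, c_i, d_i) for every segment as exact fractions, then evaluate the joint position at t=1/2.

  seg 0: a=-2 b=-69/256 c=0 d=325/1024
  seg 1: a=0 b=453/128 c=975/512 d=-1241/1024
  seg 2: a=5 b=-867/256 c=-687/128 d=705/256
  seg 3: a=-1 b=-375/64 c=741/256 d=-247/512
S(1/2) = -17163/8192

Δ: Δ0=1, Δ1=5/2, Δ2=-6, Δ3=-2
row 1: diag=8, rhs=9; c'=1/4, d'=9/8
row 2: denom=6−2·1/4=11/2; d'=(-51−2·9/8)/(11/2)=-213/22
row 3: denom=6−1·2/11=64/11; d'=(24−1·-213/22)/(64/11)=741/128
back: M3=741/128
back: M2=-213/22−2/11·741/128=-687/64
back: M1=9/8−1/4·-687/64=975/256
M: M0=0, M1=975/256, M2=-687/64, M3=741/128, M4=0
seg 0: a=-2, c=M0/2=0, d=(M1−M0)/(6·2)=325/1024, b=Δ0−h0·(2M0+M1)/6=-69/256
seg 1: a=0, c=M1/2=975/512, d=(M2−M1)/(6·2)=-1241/1024, b=Δ1−h1·(2M1+M2)/6=453/128
seg 2: a=5, c=M2/2=-687/128, d=(M3−M2)/(6·1)=705/256, b=Δ2−h2·(2M2+M3)/6=-867/256
seg 3: a=-1, c=M3/2=741/256, d=(M4−M3)/(6·2)=-247/512, b=Δ3−h3·(2M3+M4)/6=-375/64
t_q=1/2 → seg 0, τ=1/2; S=-2+-69/256·τ+0·τ²+325/1024·τ³=-17163/8192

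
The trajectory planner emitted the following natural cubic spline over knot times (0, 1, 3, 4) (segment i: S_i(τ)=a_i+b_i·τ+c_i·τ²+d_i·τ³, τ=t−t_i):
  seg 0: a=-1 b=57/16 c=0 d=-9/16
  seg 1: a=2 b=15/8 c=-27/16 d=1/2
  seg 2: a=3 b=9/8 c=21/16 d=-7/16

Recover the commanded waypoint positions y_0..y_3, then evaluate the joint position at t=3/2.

y_0=-1 y_1=2 y_2=3 y_3=5
S(3/2) = 165/64

y_0 = S_0(0) = a_0 = -1
y_1 = S_1(0) = a_1 = 2
y_2 = S_2(0) = a_2 = 3
y_3 = S_2(1) = 5
t_q=3/2 is in segment 1 (τ=1/2); S_1(τ)=165/64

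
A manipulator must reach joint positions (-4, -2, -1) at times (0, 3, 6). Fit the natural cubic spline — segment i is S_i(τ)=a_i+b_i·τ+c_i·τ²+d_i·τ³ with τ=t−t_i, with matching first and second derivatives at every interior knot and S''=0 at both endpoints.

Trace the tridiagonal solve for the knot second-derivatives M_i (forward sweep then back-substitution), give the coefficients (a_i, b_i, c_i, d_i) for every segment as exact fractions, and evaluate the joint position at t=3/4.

Δ: Δ0=2/3, Δ1=1/3
row 1: diag=12, rhs=-2; c'=1/4, d'=-1/6
back: M1=-1/6
M: M0=0, M1=-1/6, M2=0
seg 0: a=-4, c=M0/2=0, d=(M1−M0)/(6·3)=-1/108, b=Δ0−h0·(2M0+M1)/6=3/4
seg 1: a=-2, c=M1/2=-1/12, d=(M2−M1)/(6·3)=1/108, b=Δ1−h1·(2M1+M2)/6=1/2
t_q=3/4 → seg 0, τ=3/4; S=-4+3/4·τ+0·τ²+-1/108·τ³=-881/256

  seg 0: a=-4 b=3/4 c=0 d=-1/108
  seg 1: a=-2 b=1/2 c=-1/12 d=1/108
S(3/4) = -881/256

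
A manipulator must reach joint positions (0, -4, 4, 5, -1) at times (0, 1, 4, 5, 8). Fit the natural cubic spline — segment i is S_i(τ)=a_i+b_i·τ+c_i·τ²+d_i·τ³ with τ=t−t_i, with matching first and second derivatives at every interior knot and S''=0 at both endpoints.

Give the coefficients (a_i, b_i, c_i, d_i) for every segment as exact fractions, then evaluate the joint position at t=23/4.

Δ: Δ0=-4, Δ1=8/3, Δ2=1, Δ3=-2
row 1: diag=8, rhs=40; c'=3/8, d'=5
row 2: denom=8−3·3/8=55/8; d'=(-10−3·5)/(55/8)=-40/11
row 3: denom=8−1·8/55=432/55; d'=(-18−1·-40/11)/(432/55)=-395/216
back: M3=-395/216
back: M2=-40/11−8/55·-395/216=-91/27
back: M1=5−3/8·-91/27=451/72
M: M0=0, M1=451/72, M2=-91/27, M3=-395/216, M4=0
seg 0: a=0, c=M0/2=0, d=(M1−M0)/(6·1)=451/432, b=Δ0−h0·(2M0+M1)/6=-2179/432
seg 1: a=-4, c=M1/2=451/144, d=(M2−M1)/(6·3)=-2081/3888, b=Δ1−h1·(2M1+M2)/6=-413/216
seg 2: a=4, c=M2/2=-91/54, d=(M3−M2)/(6·1)=37/144, b=Δ2−h2·(2M2+M3)/6=1049/432
seg 3: a=5, c=M3/2=-395/432, d=(M4−M3)/(6·3)=395/3888, b=Δ3−h3·(2M3+M4)/6=-37/216
t_q=23/4 → seg 3, τ=3/4; S=5+-37/216·τ+-395/432·τ²+395/3888·τ³=13517/3072

  seg 0: a=0 b=-2179/432 c=0 d=451/432
  seg 1: a=-4 b=-413/216 c=451/144 d=-2081/3888
  seg 2: a=4 b=1049/432 c=-91/54 d=37/144
  seg 3: a=5 b=-37/216 c=-395/432 d=395/3888
S(23/4) = 13517/3072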